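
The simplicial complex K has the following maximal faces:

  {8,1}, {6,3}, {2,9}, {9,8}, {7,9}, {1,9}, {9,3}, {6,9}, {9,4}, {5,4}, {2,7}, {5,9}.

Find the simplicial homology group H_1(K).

H_1 ≅ Z^4.

We work with the vertex ordering 1 < 2 < 3 < 4 < 5 < 6 < 7 < 8 < 9. The simplices of K, each written with vertices in increasing order, are:

  0-simplices (9): [1], [2], [3], [4], [5], [6], [7], [8], [9]
  1-simplices (12): [1,8], [1,9], [2,7], [2,9], [3,6], [3,9], [4,5], [4,9], [5,9], [6,9], [7,9], [8,9]

giving chain groups C_0 ≅ Z^9, C_1 ≅ Z^12.

∂_1: C_1 → C_0 sends each edge [p,q] (with p < q) to q − p. For instance
  ∂[5,9] = [9] − [5].
The resulting 9×12 matrix has rank 8, and its Smith normal form has invariant factors (1,1,1,1,1,1,1,1).

Reading off H_k = ker ∂_k / im ∂_{k+1}:

  H_1: rank ker ∂_1 − rank ∂_2 = (12 − 8) − 0 = 4, and there is no ∂_2, so H_1 = Z^4.

(K is a triangulation of a wedge of 4 circles.)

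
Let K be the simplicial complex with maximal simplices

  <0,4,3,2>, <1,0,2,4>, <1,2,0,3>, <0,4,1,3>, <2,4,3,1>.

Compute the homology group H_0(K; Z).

Fix the vertex order 0 < 1 < 2 < 3 < 4 and write every simplex with vertices in increasing order. Then dim K = 3 and the simplices of K are:

  0-simplices (5): [0], [1], [2], [3], [4]
  1-simplices (10): [0,1], [0,2], [0,3], [0,4], [1,2], [1,3], [1,4], [2,3], [2,4], [3,4]
  2-simplices (10): [0,1,2], [0,1,3], [0,1,4], [0,2,3], [0,2,4], [0,3,4], [1,2,3], [1,2,4], [1,3,4], [2,3,4]
  3-simplices (5): [0,1,2,3], [0,1,2,4], [0,1,3,4], [0,2,3,4], [1,2,3,4]

giving chain groups C_0 ≅ Z^5, C_1 ≅ Z^10, C_2 ≅ Z^10, C_3 ≅ Z^5.

The boundary map ∂_1: C_1 → C_0 maps an edge to its endpoints' difference, ∂[p,q] = q − p. For instance
  ∂[2,4] = [4] − [2].
The resulting 5×10 matrix has rank 4, and its Smith normal form has invariant factors (1,1,1,1).

∂_2: C_2 → C_1 sends each 2-simplex [p,q,r] to [q,r] − [p,r] + [p,q]. For instance
  ∂[1,3,4] = [3,4] − [1,4] + [1,3],
  ∂[0,3,4] = [3,4] − [0,4] + [0,3].
The resulting 10×10 matrix has rank 6, and its Smith normal form has invariant factors (1,1,1,1,1,1).

The boundary map ∂_3: C_3 → C_2 sends each 3-simplex σ to the alternating sum Σ_i (−1)^i (σ with its i-th vertex removed). For instance
  ∂[0,1,2,4] = [1,2,4] − [0,2,4] + [0,1,4] − [0,1,2],
  ∂[0,2,3,4] = [2,3,4] − [0,3,4] + [0,2,4] − [0,2,3].
The 10×5 boundary matrix has rank 4 and Smith normal form diag(1,1,1,1).

From H_k ≅ ker(∂_k) / im(∂_{k+1}) we obtain:

  H_0: rank C_0 − rank ∂_1 = 5 − 4 = 1, and the invariant factors of ∂_1 are all 1, so H_0 ≅ Z.

H_0 ≅ Z.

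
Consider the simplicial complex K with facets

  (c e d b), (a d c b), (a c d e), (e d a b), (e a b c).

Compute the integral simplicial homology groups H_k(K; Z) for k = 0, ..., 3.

Order the vertices as a < b < c < d < e. Listing each simplex with vertices in this order, K has dimension 3 with simplices:

  0-simplices (5): a, b, c, d, e
  1-simplices (10): ab, ac, ad, ae, bc, bd, be, cd, ce, de
  2-simplices (10): abc, abd, abe, acd, ace, ade, bcd, bce, bde, cde
  3-simplices (5): abcd, abce, abde, acde, bcde

Hence C_0 ≅ Z^5, C_1 ≅ Z^10, C_2 ≅ Z^10, C_3 ≅ Z^5.

∂_1: C_1 → C_0 sends each edge [p,q] (with p < q) to q − p. For instance
  ∂bc = c − b.
The resulting 5×10 matrix has rank 4, and its Smith normal form has invariant factors (1,1,1,1).

∂_2: C_2 → C_1 maps a triangle to the signed sum of its edges. For instance
  ∂acd = cd − ad + ac,
  ∂bcd = cd − bd + bc.
The 10×10 boundary matrix has rank 6 and Smith normal form diag(1,1,1,1,1,1).

∂_3: C_3 → C_2 sends each 3-simplex σ to the alternating sum Σ_i (−1)^i (σ with its i-th vertex removed). For instance
  ∂acde = cde − ade + ace − acd,
  ∂abde = bde − ade + abe − abd.
The 10×5 boundary matrix has rank 4 and Smith normal form diag(1,1,1,1).

Reading off H_k = ker ∂_k / im ∂_{k+1}:

  H_0: rank C_0 − rank ∂_1 = 5 − 4 = 1, and the invariant factors of ∂_1 are all 1, so H_0 ≅ Z.
  H_1: rank ker ∂_1 − rank ∂_2 = (10 − 4) − 6 = 0, and the invariant factors of ∂_2 are all 1, so H_1 ≅ 0.
  H_2: rank ker ∂_2 − rank ∂_3 = (10 − 6) − 4 = 0, and the invariant factors of ∂_3 are all 1, so H_2 ≅ 0.
  H_3: rank ker ∂_3 − rank ∂_4 = (5 − 4) − 0 = 1, and there is no ∂_4, so H_3 ≅ Z.

As a check, the Euler characteristic is 5 − 10 + 10 − 5 = 0, which agrees with 1 − 0 + 0 − 1 = 0.

H_0 = Z,  H_1 = 0,  H_2 = 0,  H_3 = Z.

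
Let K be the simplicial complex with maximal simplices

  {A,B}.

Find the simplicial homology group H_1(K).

H_1 = 0.

Fix the vertex order A < B and write every simplex with vertices in increasing order. Then dim K = 1 and the simplices of K are:

  0-simplices (2): A, B
  1-simplices (1): AB

giving chain groups C_0 ≅ Z^2, C_1 ≅ Z^1.

Boundary ∂_1: C_1 → C_0 maps an edge to its endpoints' difference, ∂[p,q] = q − p. For instance
  ∂AB = B − A.
The resulting 2×1 matrix has rank 1, and its Smith normal form has invariant factors (1).

From H_k ≅ ker(∂_k) / im(∂_{k+1}) we obtain:

  H_1: rank ker ∂_1 − rank ∂_2 = (1 − 1) − 0 = 0, and there is no ∂_2, so H_1 ≅ 0.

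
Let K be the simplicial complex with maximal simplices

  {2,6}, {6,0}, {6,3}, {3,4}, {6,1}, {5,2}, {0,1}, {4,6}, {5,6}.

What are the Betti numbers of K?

K has 7 vertices, 9 edges.
rank ∂_0 = 0, rank ∂_1 = 6 ⇒ b_0 = 7 − 0 − 6 = 1; all invariant factors of ∂_1 are 1 so no torsion. So H_0 ≅ Z.
rank ∂_1 = 6, rank ∂_2 = 0 ⇒ b_1 = 9 − 6 − 0 = 3. So H_1 ≅ Z^3.

b_0 = 1, b_1 = 3.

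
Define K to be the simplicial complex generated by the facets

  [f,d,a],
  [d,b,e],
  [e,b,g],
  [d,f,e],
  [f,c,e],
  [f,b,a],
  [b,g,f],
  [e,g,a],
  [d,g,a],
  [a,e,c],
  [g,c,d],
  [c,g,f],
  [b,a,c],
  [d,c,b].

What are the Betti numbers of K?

b_0 = 1, b_1 = 2, b_2 = 1.

K has 7 vertices, 21 edges, 14 triangles.
rank ∂_0 = 0, rank ∂_1 = 6 ⇒ b_0 = 7 − 0 − 6 = 1; all invariant factors of ∂_1 are 1 so no torsion. So H_0 = Z.
rank ∂_1 = 6, rank ∂_2 = 13 ⇒ b_1 = 21 − 6 − 13 = 2; all invariant factors of ∂_2 are 1 so no torsion. So H_1 = Z^2.
rank ∂_2 = 13, rank ∂_3 = 0 ⇒ b_2 = 14 − 13 − 0 = 1. So H_2 = Z.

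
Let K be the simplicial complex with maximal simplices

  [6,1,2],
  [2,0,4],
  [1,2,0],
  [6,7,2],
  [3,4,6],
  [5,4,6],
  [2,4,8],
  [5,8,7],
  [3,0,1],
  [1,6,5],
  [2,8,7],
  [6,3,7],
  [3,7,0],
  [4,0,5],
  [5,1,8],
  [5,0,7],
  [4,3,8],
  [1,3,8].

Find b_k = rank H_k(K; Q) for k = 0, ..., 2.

b_0 = 1, b_1 = 2, b_2 = 1.

Take the total order 0 < 1 < 2 < 3 < 4 < 5 < 6 < 7 < 8 on the vertex set. Then K (dimension 2) consists of the simplices:

  0-simplices (9): [0], [1], [2], [3], [4], [5], [6], [7], [8]
  1-simplices (27): (27 of them)
  2-simplices (18): [0,1,2], [0,1,3], [0,2,4], [0,3,7], [0,4,5], [0,5,7], [1,2,6], [1,3,8], [1,5,6], [1,5,8], [2,4,8], [2,6,7], [2,7,8], [3,4,6], [3,4,8], [3,6,7], [4,5,6], [5,7,8]

giving chain groups C_0 ≅ Z^9, C_1 ≅ Z^27, C_2 ≅ Z^18.

∂_1: C_1 → C_0 is given by ∂[p,q] = [q] − [p]. For instance
  ∂[0,2] = [2] − [0].
This gives a 9×27 integer matrix of rank 8; reducing to Smith normal form yields diagonal entries (1,1,1,1,1,1,1,1).

∂_2: C_2 → C_1 acts by ∂[p,q,r] = [q,r] − [p,r] + [p,q]. For instance
  ∂[2,4,8] = [4,8] − [2,8] + [2,4],
  ∂[0,2,4] = [2,4] − [0,4] + [0,2].
The resulting 27×18 matrix has rank 17, and its Smith normal form has invariant factors (1,1,1,1,1,1,1,1,1,1,1,1,1,1,1,1,1).

Now H_k = ker ∂_k / im ∂_{k+1}, so:

  H_0: rank C_0 − rank ∂_1 = 9 − 8 = 1, and the invariant factors of ∂_1 are all 1, so H_0 ≅ Z.
  H_1: rank ker ∂_1 − rank ∂_2 = (27 − 8) − 17 = 2, and the invariant factors of ∂_2 are all 1, so H_1 ≅ Z^2.
  H_2: rank ker ∂_2 − rank ∂_3 = (18 − 17) − 0 = 1, and there is no ∂_3, so H_2 ≅ Z.

Hence the Betti numbers are b_0 = 1, b_1 = 2, b_2 = 1.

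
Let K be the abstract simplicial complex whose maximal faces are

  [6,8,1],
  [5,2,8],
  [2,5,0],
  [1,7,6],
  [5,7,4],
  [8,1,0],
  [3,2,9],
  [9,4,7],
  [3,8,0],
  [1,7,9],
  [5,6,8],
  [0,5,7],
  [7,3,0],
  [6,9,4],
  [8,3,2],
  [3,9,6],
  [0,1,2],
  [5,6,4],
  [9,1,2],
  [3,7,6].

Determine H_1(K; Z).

H_1 ≅ Z ⊕ Z/2.

Order the vertices as 0 < 1 < 2 < 3 < 4 < 5 < 6 < 7 < 8 < 9. Listing each simplex with vertices in this order, K has dimension 2 with simplices:

  0-simplices (10): [0], [1], [2], [3], [4], [5], [6], [7], [8], [9]
  1-simplices (30): (30 of them)
  2-simplices (20): (20 of them)

so the chain groups are C_0 ≅ Z^10, C_1 ≅ Z^30, C_2 ≅ Z^20.

∂_1: C_1 → C_0 is given by ∂[p,q] = [q] − [p].
This gives a 10×30 integer matrix of rank 9; reducing to Smith normal form yields diagonal entries (1,1,1,1,1,1,1,1,1).

Boundary ∂_2: C_2 → C_1 maps a triangle to the signed sum of its edges. For instance
  ∂[2,3,8] = [3,8] − [2,8] + [2,3],
  ∂[1,6,7] = [6,7] − [1,7] + [1,6].
As a 30×20 matrix over Z this has rank 20, with invariant factors (1,1,1,1,1,1,1,1,1,1,1,1,1,1,1,1,1,1,1,2).

From H_k ≅ ker(∂_k) / im(∂_{k+1}) we obtain:

  H_1: rank ker ∂_1 − rank ∂_2 = (30 − 9) − 20 = 1, and ∂_2 has invariant factor 2 > 1, so H_1 = Z ⊕ Z/2.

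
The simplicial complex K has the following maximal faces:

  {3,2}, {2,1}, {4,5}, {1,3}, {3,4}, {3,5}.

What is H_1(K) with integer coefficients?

Order the vertices as 1 < 2 < 3 < 4 < 5. Listing each simplex with vertices in this order, K has dimension 1 with simplices:

  0-simplices (5): [1], [2], [3], [4], [5]
  1-simplices (6): [1,2], [1,3], [2,3], [3,4], [3,5], [4,5]

Hence C_0 ≅ Z^5, C_1 ≅ Z^6.

∂_1: C_1 → C_0 sends each edge [p,q] (with p < q) to q − p. For instance
  ∂[3,5] = [5] − [3].
The resulting 5×6 matrix has rank 4, and its Smith normal form has invariant factors (1,1,1,1).

Computing H_k = (kernel of ∂_k) / (image of ∂_{k+1}):

  H_1: rank ker ∂_1 − rank ∂_2 = (6 − 4) − 0 = 2, and there is no ∂_2, so H_1 = Z^2.

H_1 ≅ Z^2.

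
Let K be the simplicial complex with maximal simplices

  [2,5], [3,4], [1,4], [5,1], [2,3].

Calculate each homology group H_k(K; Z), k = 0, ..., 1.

Order the vertices as 1 < 2 < 3 < 4 < 5. Listing each simplex with vertices in this order, K has dimension 1 with simplices:

  0-simplices (5): [1], [2], [3], [4], [5]
  1-simplices (5): [1,4], [1,5], [2,3], [2,5], [3,4]

giving chain groups C_0 ≅ Z^5, C_1 ≅ Z^5.

∂_1: C_1 → C_0 sends each edge [p,q] (with p < q) to q − p. For instance
  ∂[1,4] = [4] − [1].
The resulting 5×5 matrix has rank 4, and its Smith normal form has invariant factors (1,1,1,1).

Now H_k = ker ∂_k / im ∂_{k+1}, so:

  H_0: rank C_0 − rank ∂_1 = 5 − 4 = 1, and the invariant factors of ∂_1 are all 1, so H_0 = Z.
  H_1: rank ker ∂_1 − rank ∂_2 = (5 − 4) − 0 = 1, and there is no ∂_2, so H_1 = Z.

As a check, the Euler characteristic is 5 − 5 = 0, which agrees with 1 − 1 = 0.

H_0 = Z,  H_1 = Z.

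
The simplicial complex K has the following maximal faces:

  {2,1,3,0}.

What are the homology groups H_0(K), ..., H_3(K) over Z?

K has 4 vertices, 6 edges, 4 triangles, 1 3-simplex.
rank ∂_0 = 0, rank ∂_1 = 3 ⇒ b_0 = 4 − 0 − 3 = 1; all invariant factors of ∂_1 are 1 so no torsion. So H_0 ≅ Z.
rank ∂_1 = 3, rank ∂_2 = 3 ⇒ b_1 = 6 − 3 − 3 = 0; all invariant factors of ∂_2 are 1 so no torsion. So H_1 ≅ 0.
rank ∂_2 = 3, rank ∂_3 = 1 ⇒ b_2 = 4 − 3 − 1 = 0; all invariant factors of ∂_3 are 1 so no torsion. So H_2 ≅ 0.
rank ∂_3 = 1, rank ∂_4 = 0 ⇒ b_3 = 1 − 1 − 0 = 0. So H_3 ≅ 0.

H_0 ≅ Z,  H_1 = 0,  H_2 = 0,  H_3 = 0.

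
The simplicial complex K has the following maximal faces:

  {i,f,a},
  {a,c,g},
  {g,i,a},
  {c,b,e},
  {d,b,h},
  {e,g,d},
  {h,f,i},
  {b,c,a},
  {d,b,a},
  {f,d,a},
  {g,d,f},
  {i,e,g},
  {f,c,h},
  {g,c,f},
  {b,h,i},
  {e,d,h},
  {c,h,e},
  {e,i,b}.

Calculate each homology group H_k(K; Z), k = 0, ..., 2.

Fix the vertex order a < b < c < d < e < f < g < h < i and write every simplex with vertices in increasing order. Then dim K = 2 and the simplices of K are:

  0-simplices (9): a, b, c, d, e, f, g, h, i
  1-simplices (27): ab, ac, ad, af, ag, ai, bc, bd, be, bh, bi, ce, cf, cg, ch, de, df, dg, dh, eg, eh, ei, fg, fh, fi, gi, hi
  2-simplices (18): abc, abd, acg, adf, afi, agi, bce, bdh, bei, bhi, ceh, cfg, cfh, deg, deh, dfg, egi, fhi

giving chain groups C_0 ≅ Z^9, C_1 ≅ Z^27, C_2 ≅ Z^18.

∂_1: C_1 → C_0 sends each edge [p,q] (with p < q) to q − p. For instance
  ∂bd = d − b.
The resulting 9×27 matrix has rank 8, and its Smith normal form has invariant factors (1,1,1,1,1,1,1,1).

Boundary ∂_2: C_2 → C_1 acts by ∂[p,q,r] = [q,r] − [p,r] + [p,q]. For instance
  ∂acg = cg − ag + ac,
  ∂bdh = dh − bh + bd.
As a 27×18 matrix over Z this has rank 18, with invariant factors (1,1,1,1,1,1,1,1,1,1,1,1,1,1,1,1,1,2).

Now H_k = ker ∂_k / im ∂_{k+1}, so:

  H_0: rank C_0 − rank ∂_1 = 9 − 8 = 1, and the invariant factors of ∂_1 are all 1, so H_0 = Z.
  H_1: rank ker ∂_1 − rank ∂_2 = (27 − 8) − 18 = 1, and ∂_2 has invariant factor 2 > 1, so H_1 = Z ⊕ Z/2.
  H_2: rank ker ∂_2 − rank ∂_3 = (18 − 18) − 0 = 0, and there is no ∂_3, so H_2 = 0.

As a check, the Euler characteristic is 9 − 27 + 18 = 0, which agrees with 1 − 1 + 0 = 0.

H_0 = Z,  H_1 = Z ⊕ Z/2,  H_2 = 0.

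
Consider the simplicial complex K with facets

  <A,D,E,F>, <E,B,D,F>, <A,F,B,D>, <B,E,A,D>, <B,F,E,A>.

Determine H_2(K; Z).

Order the vertices as A < B < D < E < F. Listing each simplex with vertices in this order, K has dimension 3 with simplices:

  0-simplices (5): A, B, D, E, F
  1-simplices (10): AB, AD, AE, AF, BD, BE, BF, DE, DF, EF
  2-simplices (10): ABD, ABE, ABF, ADE, ADF, AEF, BDE, BDF, BEF, DEF
  3-simplices (5): ABDE, ABDF, ABEF, ADEF, BDEF

giving chain groups C_0 ≅ Z^5, C_1 ≅ Z^10, C_2 ≅ Z^10, C_3 ≅ Z^5.

The boundary map ∂_1: C_1 → C_0 is given by ∂[p,q] = [q] − [p].
This gives a 5×10 integer matrix of rank 4; reducing to Smith normal form yields diagonal entries (1,1,1,1).

Boundary ∂_2: C_2 → C_1 maps a triangle to the signed sum of its edges. For instance
  ∂ADE = DE − AE + AD,
  ∂DEF = EF − DF + DE.
The resulting 10×10 matrix has rank 6, and its Smith normal form has invariant factors (1,1,1,1,1,1).

The boundary map ∂_3: C_3 → C_2 sends each 3-simplex σ to the alternating sum Σ_i (−1)^i (σ with its i-th vertex removed). For instance
  ∂BDEF = DEF − BEF + BDF − BDE,
  ∂ABDF = BDF − ADF + ABF − ABD.
The resulting 10×5 matrix has rank 4, and its Smith normal form has invariant factors (1,1,1,1).

From H_k ≅ ker(∂_k) / im(∂_{k+1}) we obtain:

  H_2: rank ker ∂_2 − rank ∂_3 = (10 − 6) − 4 = 0, and the invariant factors of ∂_3 are all 1, so H_2 ≅ 0.

(K is a triangulation of the 3-sphere S^3.)

H_2 = 0.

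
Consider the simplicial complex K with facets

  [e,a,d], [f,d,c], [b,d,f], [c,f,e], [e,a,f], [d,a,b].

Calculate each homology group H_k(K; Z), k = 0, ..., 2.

Fix the vertex order a < b < c < d < e < f and write every simplex with vertices in increasing order. Then dim K = 2 and the simplices of K are:

  0-simplices (6): a, b, c, d, e, f
  1-simplices (12): ab, ad, ae, af, bd, bf, cd, ce, cf, de, df, ef
  2-simplices (6): abd, ade, aef, bdf, cdf, cef

Hence C_0 ≅ Z^6, C_1 ≅ Z^12, C_2 ≅ Z^6.

Boundary ∂_1: C_1 → C_0 is given by ∂[p,q] = [q] − [p]. For instance
  ∂bf = f − b.
As a 6×12 matrix over Z this has rank 5, with invariant factors (1,1,1,1,1).

The boundary map ∂_2: C_2 → C_1 acts by ∂[p,q,r] = [q,r] − [p,r] + [p,q]. For instance
  ∂bdf = df − bf + bd,
  ∂abd = bd − ad + ab.
This gives a 12×6 integer matrix of rank 6; reducing to Smith normal form yields diagonal entries (1,1,1,1,1,1).

From H_k ≅ ker(∂_k) / im(∂_{k+1}) we obtain:

  H_0: rank C_0 − rank ∂_1 = 6 − 5 = 1, and the invariant factors of ∂_1 are all 1, so H_0 ≅ Z.
  H_1: rank ker ∂_1 − rank ∂_2 = (12 − 5) − 6 = 1, and the invariant factors of ∂_2 are all 1, so H_1 ≅ Z.
  H_2: rank ker ∂_2 − rank ∂_3 = (6 − 6) − 0 = 0, and there is no ∂_3, so H_2 ≅ 0.

H_0 = Z,  H_1 = Z,  H_2 = 0.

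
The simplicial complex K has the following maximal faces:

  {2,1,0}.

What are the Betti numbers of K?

Take the total order 0 < 1 < 2 on the vertex set. Then K (dimension 2) consists of the simplices:

  0-simplices (3): [0], [1], [2]
  1-simplices (3): [0,1], [0,2], [1,2]
  2-simplices (1): [0,1,2]

Hence C_0 ≅ Z^3, C_1 ≅ Z^3, C_2 ≅ Z^1.

The boundary map ∂_1: C_1 → C_0 sends each edge [p,q] (with p < q) to q − p. For instance
  ∂[1,2] = [2] − [1].
The 3×3 boundary matrix has rank 2 and Smith normal form diag(1,1).

Boundary ∂_2: C_2 → C_1 acts by ∂[p,q,r] = [q,r] − [p,r] + [p,q]. For instance
  ∂[0,1,2] = [1,2] − [0,2] + [0,1].
As a 3×1 matrix over Z this has rank 1, with invariant factors (1).

From H_k ≅ ker(∂_k) / im(∂_{k+1}) we obtain:

  H_0: rank C_0 − rank ∂_1 = 3 − 2 = 1, and the invariant factors of ∂_1 are all 1, so H_0 ≅ Z.
  H_1: rank ker ∂_1 − rank ∂_2 = (3 − 2) − 1 = 0, and the invariant factors of ∂_2 are all 1, so H_1 ≅ 0.
  H_2: rank ker ∂_2 − rank ∂_3 = (1 − 1) − 0 = 0, and there is no ∂_3, so H_2 ≅ 0.

Hence the Betti numbers are b_0 = 1, b_1 = 0, b_2 = 0.

b_0 = 1, b_1 = 0, b_2 = 0.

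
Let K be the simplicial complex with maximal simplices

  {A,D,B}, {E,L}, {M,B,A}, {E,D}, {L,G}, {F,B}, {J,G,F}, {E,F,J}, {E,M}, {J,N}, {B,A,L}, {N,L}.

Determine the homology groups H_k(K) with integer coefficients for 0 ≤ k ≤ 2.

H_0 = Z,  H_1 = Z^5,  H_2 = 0.

Take the total order A < B < D < E < F < G < J < L < M < N on the vertex set. Then K (dimension 2) consists of the simplices:

  0-simplices (10): A, B, D, E, F, G, J, L, M, N
  1-simplices (19): AB, AD, AL, AM, BD, BF, BL, BM, DE, EF, EJ, EL, EM, FG, FJ, GJ, GL, JN, LN
  2-simplices (5): ABD, ABL, ABM, EFJ, FGJ

so the chain groups are C_0 ≅ Z^10, C_1 ≅ Z^19, C_2 ≅ Z^5.

The boundary map ∂_1: C_1 → C_0 is given by ∂[p,q] = [q] − [p].
The resulting 10×19 matrix has rank 9, and its Smith normal form has invariant factors (1,1,1,1,1,1,1,1,1).

The boundary map ∂_2: C_2 → C_1 acts by ∂[p,q,r] = [q,r] − [p,r] + [p,q]. For instance
  ∂FGJ = GJ − FJ + FG,
  ∂ABM = BM − AM + AB.
This gives a 19×5 integer matrix of rank 5; reducing to Smith normal form yields diagonal entries (1,1,1,1,1).

Reading off H_k = ker ∂_k / im ∂_{k+1}:

  H_0: rank C_0 − rank ∂_1 = 10 − 9 = 1, and the invariant factors of ∂_1 are all 1, so H_0 = Z.
  H_1: rank ker ∂_1 − rank ∂_2 = (19 − 9) − 5 = 5, and the invariant factors of ∂_2 are all 1, so H_1 = Z^5.
  H_2: rank ker ∂_2 − rank ∂_3 = (5 − 5) − 0 = 0, and there is no ∂_3, so H_2 = 0.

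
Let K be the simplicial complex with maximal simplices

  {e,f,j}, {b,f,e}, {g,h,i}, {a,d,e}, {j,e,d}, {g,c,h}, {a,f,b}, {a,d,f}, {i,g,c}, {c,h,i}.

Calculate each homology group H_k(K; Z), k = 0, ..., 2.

H_0 ≅ Z^2,  H_1 ≅ Z,  H_2 ≅ Z.

Order the vertices as a < b < c < d < e < f < g < h < i < j. Listing each simplex with vertices in this order, K has dimension 2 with simplices:

  0-simplices (10): a, b, c, d, e, f, g, h, i, j
  1-simplices (18): ab, ad, ae, af, be, bf, cg, ch, ci, de, df, dj, ef, ej, fj, gh, gi, hi
  2-simplices (10): abf, ade, adf, bef, cgh, cgi, chi, dej, efj, ghi

Hence C_0 ≅ Z^10, C_1 ≅ Z^18, C_2 ≅ Z^10.

The boundary map ∂_1: C_1 → C_0 is given by ∂[p,q] = [q] − [p]. For instance
  ∂ef = f − e.
This gives a 10×18 integer matrix of rank 8; reducing to Smith normal form yields diagonal entries (1,1,1,1,1,1,1,1).

Boundary ∂_2: C_2 → C_1 sends each 2-simplex [p,q,r] to [q,r] − [p,r] + [p,q]. For instance
  ∂ghi = hi − gi + gh,
  ∂cgh = gh − ch + cg.
This gives a 18×10 integer matrix of rank 9; reducing to Smith normal form yields diagonal entries (1,1,1,1,1,1,1,1,1).

From H_k ≅ ker(∂_k) / im(∂_{k+1}) we obtain:

  H_0: rank C_0 − rank ∂_1 = 10 − 8 = 2, and the invariant factors of ∂_1 are all 1, so H_0 ≅ Z^2.
  H_1: rank ker ∂_1 − rank ∂_2 = (18 − 8) − 9 = 1, and the invariant factors of ∂_2 are all 1, so H_1 ≅ Z.
  H_2: rank ker ∂_2 − rank ∂_3 = (10 − 9) − 0 = 1, and there is no ∂_3, so H_2 ≅ Z.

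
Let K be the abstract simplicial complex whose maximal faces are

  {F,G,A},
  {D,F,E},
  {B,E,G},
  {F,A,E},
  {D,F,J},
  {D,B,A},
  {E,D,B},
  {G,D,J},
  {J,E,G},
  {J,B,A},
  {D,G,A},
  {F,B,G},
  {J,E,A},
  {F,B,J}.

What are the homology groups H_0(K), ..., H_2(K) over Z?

K has 7 vertices, 21 edges, 14 triangles.
rank ∂_0 = 0, rank ∂_1 = 6 ⇒ b_0 = 7 − 0 − 6 = 1; all invariant factors of ∂_1 are 1 so no torsion. So H_0 = Z.
rank ∂_1 = 6, rank ∂_2 = 13 ⇒ b_1 = 21 − 6 − 13 = 2; all invariant factors of ∂_2 are 1 so no torsion. So H_1 = Z^2.
rank ∂_2 = 13, rank ∂_3 = 0 ⇒ b_2 = 14 − 13 − 0 = 1. So H_2 = Z.

H_0 = Z,  H_1 = Z^2,  H_2 = Z.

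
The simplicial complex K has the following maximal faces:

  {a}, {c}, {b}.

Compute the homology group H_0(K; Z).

Order the vertices as a < b < c. Listing each simplex with vertices in this order, K has dimension 0 with simplices:

  0-simplices (3): a, b, c

so the chain groups are C_0 ≅ Z^3.

Now H_k = ker ∂_k / im ∂_{k+1}, so:

  H_0: rank C_0 − rank ∂_1 = 3 − 0 = 3, and there is no ∂_1, so H_0 = Z^3.

(K is a triangulation of a set of 3 points.)

H_0 = Z^3.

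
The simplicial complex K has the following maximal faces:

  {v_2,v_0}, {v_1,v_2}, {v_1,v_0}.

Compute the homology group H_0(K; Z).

We work with the vertex ordering v_0 < v_1 < v_2. The simplices of K, each written with vertices in increasing order, are:

  0-simplices (3): [v_0], [v_1], [v_2]
  1-simplices (3): [v_0,v_1], [v_0,v_2], [v_1,v_2]

giving chain groups C_0 ≅ Z^3, C_1 ≅ Z^3.

The boundary map ∂_1: C_1 → C_0 sends each edge [p,q] (with p < q) to q − p. For instance
  ∂[v_1,v_2] = [v_2] − [v_1].
The resulting 3×3 matrix has rank 2, and its Smith normal form has invariant factors (1,1).

Computing H_k = (kernel of ∂_k) / (image of ∂_{k+1}):

  H_0: rank C_0 − rank ∂_1 = 3 − 2 = 1, and the invariant factors of ∂_1 are all 1, so H_0 ≅ Z.

H_0 = Z.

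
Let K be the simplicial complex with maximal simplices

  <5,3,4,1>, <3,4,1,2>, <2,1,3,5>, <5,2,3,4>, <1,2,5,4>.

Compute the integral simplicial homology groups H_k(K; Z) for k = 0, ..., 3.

We work with the vertex ordering 1 < 2 < 3 < 4 < 5. The simplices of K, each written with vertices in increasing order, are:

  0-simplices (5): [1], [2], [3], [4], [5]
  1-simplices (10): [1,2], [1,3], [1,4], [1,5], [2,3], [2,4], [2,5], [3,4], [3,5], [4,5]
  2-simplices (10): [1,2,3], [1,2,4], [1,2,5], [1,3,4], [1,3,5], [1,4,5], [2,3,4], [2,3,5], [2,4,5], [3,4,5]
  3-simplices (5): [1,2,3,4], [1,2,3,5], [1,2,4,5], [1,3,4,5], [2,3,4,5]

so the chain groups are C_0 ≅ Z^5, C_1 ≅ Z^10, C_2 ≅ Z^10, C_3 ≅ Z^5.

∂_1: C_1 → C_0 is given by ∂[p,q] = [q] − [p]. For instance
  ∂[2,5] = [5] − [2].
The 5×10 boundary matrix has rank 4 and Smith normal form diag(1,1,1,1).

∂_2: C_2 → C_1 sends each 2-simplex [p,q,r] to [q,r] − [p,r] + [p,q]. For instance
  ∂[2,3,5] = [3,5] − [2,5] + [2,3],
  ∂[1,2,5] = [2,5] − [1,5] + [1,2].
This gives a 10×10 integer matrix of rank 6; reducing to Smith normal form yields diagonal entries (1,1,1,1,1,1).

The boundary map ∂_3: C_3 → C_2 sends each 3-simplex σ to the alternating sum Σ_i (−1)^i (σ with its i-th vertex removed). For instance
  ∂[1,2,3,5] = [2,3,5] − [1,3,5] + [1,2,5] − [1,2,3],
  ∂[1,2,3,4] = [2,3,4] − [1,3,4] + [1,2,4] − [1,2,3].
The 10×5 boundary matrix has rank 4 and Smith normal form diag(1,1,1,1).

Reading off H_k = ker ∂_k / im ∂_{k+1}:

  H_0: rank C_0 − rank ∂_1 = 5 − 4 = 1, and the invariant factors of ∂_1 are all 1, so H_0 ≅ Z.
  H_1: rank ker ∂_1 − rank ∂_2 = (10 − 4) − 6 = 0, and the invariant factors of ∂_2 are all 1, so H_1 ≅ 0.
  H_2: rank ker ∂_2 − rank ∂_3 = (10 − 6) − 4 = 0, and the invariant factors of ∂_3 are all 1, so H_2 ≅ 0.
  H_3: rank ker ∂_3 − rank ∂_4 = (5 − 4) − 0 = 1, and there is no ∂_4, so H_3 ≅ Z.

As a check, the Euler characteristic is 5 − 10 + 10 − 5 = 0, which agrees with 1 − 0 + 0 − 1 = 0.

H_0 = Z,  H_1 = 0,  H_2 = 0,  H_3 = Z.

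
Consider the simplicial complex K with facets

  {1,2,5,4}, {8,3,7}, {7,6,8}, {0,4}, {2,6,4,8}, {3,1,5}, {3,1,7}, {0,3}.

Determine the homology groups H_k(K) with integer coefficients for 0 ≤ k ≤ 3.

H_0 ≅ Z,  H_1 ≅ Z^2,  H_2 = 0,  H_3 = 0.

We work with the vertex ordering 0 < 1 < 2 < 3 < 4 < 5 < 6 < 7 < 8. The simplices of K, each written with vertices in increasing order, are:

  0-simplices (9): [0], [1], [2], [3], [4], [5], [6], [7], [8]
  1-simplices (20): [0,3], [0,4], [1,2], [1,3], [1,4], [1,5], [1,7], [2,4], [2,5], [2,6], [2,8], [3,5], [3,7], [3,8], [4,5], [4,6], [4,8], [6,7], [6,8], [7,8]
  2-simplices (12): [1,2,4], [1,2,5], [1,3,5], [1,3,7], [1,4,5], [2,4,5], [2,4,6], [2,4,8], [2,6,8], [3,7,8], [4,6,8], [6,7,8]
  3-simplices (2): [1,2,4,5], [2,4,6,8]

Hence C_0 ≅ Z^9, C_1 ≅ Z^20, C_2 ≅ Z^12, C_3 ≅ Z^2.

The boundary map ∂_1: C_1 → C_0 maps an edge to its endpoints' difference, ∂[p,q] = q − p.
As a 9×20 matrix over Z this has rank 8, with invariant factors (1,1,1,1,1,1,1,1).

Boundary ∂_2: C_2 → C_1 maps a triangle to the signed sum of its edges. For instance
  ∂[2,4,6] = [4,6] − [2,6] + [2,4],
  ∂[1,4,5] = [4,5] − [1,5] + [1,4].
The resulting 20×12 matrix has rank 10, and its Smith normal form has invariant factors (1,1,1,1,1,1,1,1,1,1).

Boundary ∂_3: C_3 → C_2 sends each 3-simplex σ to the alternating sum Σ_i (−1)^i (σ with its i-th vertex removed). For instance
  ∂[1,2,4,5] = [2,4,5] − [1,4,5] + [1,2,5] − [1,2,4],
  ∂[2,4,6,8] = [4,6,8] − [2,6,8] + [2,4,8] − [2,4,6].
As a 12×2 matrix over Z this has rank 2, with invariant factors (1,1).

Computing H_k = (kernel of ∂_k) / (image of ∂_{k+1}):

  H_0: rank C_0 − rank ∂_1 = 9 − 8 = 1, and the invariant factors of ∂_1 are all 1, so H_0 = Z.
  H_1: rank ker ∂_1 − rank ∂_2 = (20 − 8) − 10 = 2, and the invariant factors of ∂_2 are all 1, so H_1 = Z^2.
  H_2: rank ker ∂_2 − rank ∂_3 = (12 − 10) − 2 = 0, and the invariant factors of ∂_3 are all 1, so H_2 = 0.
  H_3: rank ker ∂_3 − rank ∂_4 = (2 − 2) − 0 = 0, and there is no ∂_4, so H_3 = 0.

As a check, the Euler characteristic is 9 − 20 + 12 − 2 = -1, which agrees with 1 − 2 + 0 − 0 = -1.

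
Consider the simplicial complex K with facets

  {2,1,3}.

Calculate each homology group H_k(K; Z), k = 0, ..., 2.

K has 3 vertices, 3 edges, 1 triangle.
rank ∂_0 = 0, rank ∂_1 = 2 ⇒ b_0 = 3 − 0 − 2 = 1; all invariant factors of ∂_1 are 1 so no torsion. So H_0 ≅ Z.
rank ∂_1 = 2, rank ∂_2 = 1 ⇒ b_1 = 3 − 2 − 1 = 0; all invariant factors of ∂_2 are 1 so no torsion. So H_1 ≅ 0.
rank ∂_2 = 1, rank ∂_3 = 0 ⇒ b_2 = 1 − 1 − 0 = 0. So H_2 ≅ 0.

H_0 ≅ Z,  H_1 = 0,  H_2 = 0.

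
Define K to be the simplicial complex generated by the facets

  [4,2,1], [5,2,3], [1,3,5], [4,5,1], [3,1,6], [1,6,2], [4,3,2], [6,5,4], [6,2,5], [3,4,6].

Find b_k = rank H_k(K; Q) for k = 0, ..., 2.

Fix the vertex order 1 < 2 < 3 < 4 < 5 < 6 and write every simplex with vertices in increasing order. Then dim K = 2 and the simplices of K are:

  0-simplices (6): [1], [2], [3], [4], [5], [6]
  1-simplices (15): [1,2], [1,3], [1,4], [1,5], [1,6], [2,3], [2,4], [2,5], [2,6], [3,4], [3,5], [3,6], [4,5], [4,6], [5,6]
  2-simplices (10): [1,2,4], [1,2,6], [1,3,5], [1,3,6], [1,4,5], [2,3,4], [2,3,5], [2,5,6], [3,4,6], [4,5,6]

giving chain groups C_0 ≅ Z^6, C_1 ≅ Z^15, C_2 ≅ Z^10.

The boundary map ∂_1: C_1 → C_0 maps an edge to its endpoints' difference, ∂[p,q] = q − p.
The resulting 6×15 matrix has rank 5, and its Smith normal form has invariant factors (1,1,1,1,1).

∂_2: C_2 → C_1 maps a triangle to the signed sum of its edges. For instance
  ∂[2,3,4] = [3,4] − [2,4] + [2,3],
  ∂[1,3,5] = [3,5] − [1,5] + [1,3].
The 15×10 boundary matrix has rank 10 and Smith normal form diag(1,1,1,1,1,1,1,1,1,2).

From H_k ≅ ker(∂_k) / im(∂_{k+1}) we obtain:

  H_0: rank C_0 − rank ∂_1 = 6 − 5 = 1, and the invariant factors of ∂_1 are all 1, so H_0 = Z.
  H_1: rank ker ∂_1 − rank ∂_2 = (15 − 5) − 10 = 0, and ∂_2 has invariant factor 2 > 1, so H_1 = Z/2.
  H_2: rank ker ∂_2 − rank ∂_3 = (10 − 10) − 0 = 0, and there is no ∂_3, so H_2 = 0.

(K is a triangulation of the real projective plane RP^2.)

Hence the Betti numbers are b_0 = 1, b_1 = 0, b_2 = 0.

b_0 = 1, b_1 = 0, b_2 = 0.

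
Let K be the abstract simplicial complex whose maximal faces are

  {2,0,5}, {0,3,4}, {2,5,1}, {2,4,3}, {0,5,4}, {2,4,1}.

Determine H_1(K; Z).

We work with the vertex ordering 0 < 1 < 2 < 3 < 4 < 5. The simplices of K, each written with vertices in increasing order, are:

  0-simplices (6): [0], [1], [2], [3], [4], [5]
  1-simplices (12): [0,2], [0,3], [0,4], [0,5], [1,2], [1,4], [1,5], [2,3], [2,4], [2,5], [3,4], [4,5]
  2-simplices (6): [0,2,5], [0,3,4], [0,4,5], [1,2,4], [1,2,5], [2,3,4]

Hence C_0 ≅ Z^6, C_1 ≅ Z^12, C_2 ≅ Z^6.

∂_1: C_1 → C_0 sends each edge [p,q] (with p < q) to q − p. For instance
  ∂[2,3] = [3] − [2].
The resulting 6×12 matrix has rank 5, and its Smith normal form has invariant factors (1,1,1,1,1).

∂_2: C_2 → C_1 acts by ∂[p,q,r] = [q,r] − [p,r] + [p,q]. For instance
  ∂[0,4,5] = [4,5] − [0,5] + [0,4],
  ∂[1,2,5] = [2,5] − [1,5] + [1,2].
This gives a 12×6 integer matrix of rank 6; reducing to Smith normal form yields diagonal entries (1,1,1,1,1,1).

Reading off H_k = ker ∂_k / im ∂_{k+1}:

  H_1: rank ker ∂_1 − rank ∂_2 = (12 − 5) − 6 = 1, and the invariant factors of ∂_2 are all 1, so H_1 = Z.

(K is a triangulation of the cylinder S^1 x I.)

H_1 = Z.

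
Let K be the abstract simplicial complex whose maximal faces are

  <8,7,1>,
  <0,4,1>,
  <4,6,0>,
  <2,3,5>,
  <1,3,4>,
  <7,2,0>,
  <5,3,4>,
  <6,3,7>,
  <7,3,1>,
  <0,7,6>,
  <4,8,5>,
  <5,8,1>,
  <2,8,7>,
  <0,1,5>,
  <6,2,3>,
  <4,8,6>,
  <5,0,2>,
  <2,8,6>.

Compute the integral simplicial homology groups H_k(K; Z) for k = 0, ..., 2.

H_0 = Z,  H_1 = Z ⊕ Z/2,  H_2 = 0.

We work with the vertex ordering 0 < 1 < 2 < 3 < 4 < 5 < 6 < 7 < 8. The simplices of K, each written with vertices in increasing order, are:

  0-simplices (9): [0], [1], [2], [3], [4], [5], [6], [7], [8]
  1-simplices (27): (27 of them)
  2-simplices (18): [0,1,4], [0,1,5], [0,2,5], [0,2,7], [0,4,6], [0,6,7], [1,3,4], [1,3,7], [1,5,8], [1,7,8], [2,3,5], [2,3,6], [2,6,8], [2,7,8], [3,4,5], [3,6,7], [4,5,8], [4,6,8]

giving chain groups C_0 ≅ Z^9, C_1 ≅ Z^27, C_2 ≅ Z^18.

∂_1: C_1 → C_0 sends each edge [p,q] (with p < q) to q − p. For instance
  ∂[0,7] = [7] − [0].
The resulting 9×27 matrix has rank 8, and its Smith normal form has invariant factors (1,1,1,1,1,1,1,1).

The boundary map ∂_2: C_2 → C_1 acts by ∂[p,q,r] = [q,r] − [p,r] + [p,q]. For instance
  ∂[1,3,4] = [3,4] − [1,4] + [1,3],
  ∂[1,7,8] = [7,8] − [1,8] + [1,7].
The resulting 27×18 matrix has rank 18, and its Smith normal form has invariant factors (1,1,1,1,1,1,1,1,1,1,1,1,1,1,1,1,1,2).

Computing H_k = (kernel of ∂_k) / (image of ∂_{k+1}):

  H_0: rank C_0 − rank ∂_1 = 9 − 8 = 1, and the invariant factors of ∂_1 are all 1, so H_0 = Z.
  H_1: rank ker ∂_1 − rank ∂_2 = (27 − 8) − 18 = 1, and ∂_2 has invariant factor 2 > 1, so H_1 = Z ⊕ Z/2.
  H_2: rank ker ∂_2 − rank ∂_3 = (18 − 18) − 0 = 0, and there is no ∂_3, so H_2 = 0.

As a check, the Euler characteristic is 9 − 27 + 18 = 0, which agrees with 1 − 1 + 0 = 0.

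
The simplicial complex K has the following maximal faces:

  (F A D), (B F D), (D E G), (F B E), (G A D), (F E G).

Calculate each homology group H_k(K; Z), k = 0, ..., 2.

Fix the vertex order A < B < D < E < F < G and write every simplex with vertices in increasing order. Then dim K = 2 and the simplices of K are:

  0-simplices (6): A, B, D, E, F, G
  1-simplices (12): AD, AF, AG, BD, BE, BF, DE, DF, DG, EF, EG, FG
  2-simplices (6): ADF, ADG, BDF, BEF, DEG, EFG

Hence C_0 ≅ Z^6, C_1 ≅ Z^12, C_2 ≅ Z^6.

Boundary ∂_1: C_1 → C_0 sends each edge [p,q] (with p < q) to q − p. For instance
  ∂AD = D − A.
The 6×12 boundary matrix has rank 5 and Smith normal form diag(1,1,1,1,1).

The boundary map ∂_2: C_2 → C_1 acts by ∂[p,q,r] = [q,r] − [p,r] + [p,q]. For instance
  ∂DEG = EG − DG + DE,
  ∂ADF = DF − AF + AD.
This gives a 12×6 integer matrix of rank 6; reducing to Smith normal form yields diagonal entries (1,1,1,1,1,1).

Computing H_k = (kernel of ∂_k) / (image of ∂_{k+1}):

  H_0: rank C_0 − rank ∂_1 = 6 − 5 = 1, and the invariant factors of ∂_1 are all 1, so H_0 = Z.
  H_1: rank ker ∂_1 − rank ∂_2 = (12 − 5) − 6 = 1, and the invariant factors of ∂_2 are all 1, so H_1 = Z.
  H_2: rank ker ∂_2 − rank ∂_3 = (6 − 6) − 0 = 0, and there is no ∂_3, so H_2 = 0.

(K is a triangulation of the cylinder S^1 x I.)

H_0 ≅ Z,  H_1 ≅ Z,  H_2 = 0.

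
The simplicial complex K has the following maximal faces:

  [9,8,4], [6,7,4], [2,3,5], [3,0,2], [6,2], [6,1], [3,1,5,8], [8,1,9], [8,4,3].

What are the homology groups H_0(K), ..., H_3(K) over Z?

We work with the vertex ordering 0 < 1 < 2 < 3 < 4 < 5 < 6 < 7 < 8 < 9. The simplices of K, each written with vertices in increasing order, are:

  0-simplices (10): [0], [1], [2], [3], [4], [5], [6], [7], [8], [9]
  1-simplices (20): [0,2], [0,3], [1,3], [1,5], [1,6], [1,8], [1,9], [2,3], [2,5], [2,6], [3,4], [3,5], [3,8], [4,6], [4,7], [4,8], [4,9], [5,8], [6,7], [8,9]
  2-simplices (10): [0,2,3], [1,3,5], [1,3,8], [1,5,8], [1,8,9], [2,3,5], [3,4,8], [3,5,8], [4,6,7], [4,8,9]
  3-simplices (1): [1,3,5,8]

Hence C_0 ≅ Z^10, C_1 ≅ Z^20, C_2 ≅ Z^10, C_3 ≅ Z^1.

The boundary map ∂_1: C_1 → C_0 maps an edge to its endpoints' difference, ∂[p,q] = q − p.
This gives a 10×20 integer matrix of rank 9; reducing to Smith normal form yields diagonal entries (1,1,1,1,1,1,1,1,1).

Boundary ∂_2: C_2 → C_1 acts by ∂[p,q,r] = [q,r] − [p,r] + [p,q]. For instance
  ∂[1,3,8] = [3,8] − [1,8] + [1,3],
  ∂[1,8,9] = [8,9] − [1,9] + [1,8].
The resulting 20×10 matrix has rank 9, and its Smith normal form has invariant factors (1,1,1,1,1,1,1,1,1).

∂_3: C_3 → C_2 sends each 3-simplex σ to the alternating sum Σ_i (−1)^i (σ with its i-th vertex removed). For instance
  ∂[1,3,5,8] = [3,5,8] − [1,5,8] + [1,3,8] − [1,3,5].
This gives a 10×1 integer matrix of rank 1; reducing to Smith normal form yields diagonal entries (1).

Reading off H_k = ker ∂_k / im ∂_{k+1}:

  H_0: rank C_0 − rank ∂_1 = 10 − 9 = 1, and the invariant factors of ∂_1 are all 1, so H_0 = Z.
  H_1: rank ker ∂_1 − rank ∂_2 = (20 − 9) − 9 = 2, and the invariant factors of ∂_2 are all 1, so H_1 = Z^2.
  H_2: rank ker ∂_2 − rank ∂_3 = (10 − 9) − 1 = 0, and the invariant factors of ∂_3 are all 1, so H_2 = 0.
  H_3: rank ker ∂_3 − rank ∂_4 = (1 − 1) − 0 = 0, and there is no ∂_4, so H_3 = 0.

H_0 = Z,  H_1 = Z^2,  H_2 = 0,  H_3 = 0.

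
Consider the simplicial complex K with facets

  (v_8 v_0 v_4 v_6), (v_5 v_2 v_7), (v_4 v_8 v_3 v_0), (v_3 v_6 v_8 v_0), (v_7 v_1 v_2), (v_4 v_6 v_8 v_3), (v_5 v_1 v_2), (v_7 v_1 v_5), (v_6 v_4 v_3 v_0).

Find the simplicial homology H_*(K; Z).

Order the vertices as v_0 < v_1 < v_2 < v_3 < v_4 < v_5 < v_6 < v_7 < v_8. Listing each simplex with vertices in this order, K has dimension 3 with simplices:

  0-simplices (9): [v_0], [v_1], [v_2], [v_3], [v_4], [v_5], [v_6], [v_7], [v_8]
  1-simplices (16): (16 of them)
  2-simplices (14): (14 of them)
  3-simplices (5): [v_0,v_3,v_4,v_6], [v_0,v_3,v_4,v_8], [v_0,v_3,v_6,v_8], [v_0,v_4,v_6,v_8], [v_3,v_4,v_6,v_8]

so the chain groups are C_0 ≅ Z^9, C_1 ≅ Z^16, C_2 ≅ Z^14, C_3 ≅ Z^5.

The boundary map ∂_1: C_1 → C_0 sends each edge [p,q] (with p < q) to q − p.
The resulting 9×16 matrix has rank 7, and its Smith normal form has invariant factors (1,1,1,1,1,1,1).

Boundary ∂_2: C_2 → C_1 maps a triangle to the signed sum of its edges. For instance
  ∂[v_0,v_3,v_4] = [v_3,v_4] − [v_0,v_4] + [v_0,v_3],
  ∂[v_1,v_2,v_7] = [v_2,v_7] − [v_1,v_7] + [v_1,v_2].
This gives a 16×14 integer matrix of rank 9; reducing to Smith normal form yields diagonal entries (1,1,1,1,1,1,1,1,1).

∂_3: C_3 → C_2 sends each 3-simplex σ to the alternating sum Σ_i (−1)^i (σ with its i-th vertex removed). For instance
  ∂[v_0,v_3,v_6,v_8] = [v_3,v_6,v_8] − [v_0,v_6,v_8] + [v_0,v_3,v_8] − [v_0,v_3,v_6],
  ∂[v_0,v_4,v_6,v_8] = [v_4,v_6,v_8] − [v_0,v_6,v_8] + [v_0,v_4,v_8] − [v_0,v_4,v_6].
As a 14×5 matrix over Z this has rank 4, with invariant factors (1,1,1,1).

Computing H_k = (kernel of ∂_k) / (image of ∂_{k+1}):

  H_0: rank C_0 − rank ∂_1 = 9 − 7 = 2, and the invariant factors of ∂_1 are all 1, so H_0 ≅ Z^2.
  H_1: rank ker ∂_1 − rank ∂_2 = (16 − 7) − 9 = 0, and the invariant factors of ∂_2 are all 1, so H_1 ≅ 0.
  H_2: rank ker ∂_2 − rank ∂_3 = (14 − 9) − 4 = 1, and the invariant factors of ∂_3 are all 1, so H_2 ≅ Z.
  H_3: rank ker ∂_3 − rank ∂_4 = (5 − 4) − 0 = 1, and there is no ∂_4, so H_3 ≅ Z.

(K is a triangulation of the disjoint union of the 2-sphere S^2 and the 3-sphere S^3.)

H_0 = Z^2,  H_1 = 0,  H_2 = Z,  H_3 = Z.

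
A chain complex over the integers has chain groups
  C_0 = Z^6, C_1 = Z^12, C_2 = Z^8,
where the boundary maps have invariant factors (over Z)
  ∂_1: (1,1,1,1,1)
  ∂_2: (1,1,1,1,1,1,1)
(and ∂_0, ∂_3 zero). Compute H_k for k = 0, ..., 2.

H_0 ≅ Z,  H_1 = 0,  H_2 ≅ Z.

H_0: b_0 = 6 − 0 − 5 = 1; torsion from ∂_1 factors > 1: none. So H_0 ≅ Z.
H_1: b_1 = 12 − 5 − 7 = 0; torsion from ∂_2 factors > 1: none. So H_1 ≅ 0.
H_2: b_2 = 8 − 7 − 0 = 1; torsion from ∂_3 factors > 1: none. So H_2 ≅ Z.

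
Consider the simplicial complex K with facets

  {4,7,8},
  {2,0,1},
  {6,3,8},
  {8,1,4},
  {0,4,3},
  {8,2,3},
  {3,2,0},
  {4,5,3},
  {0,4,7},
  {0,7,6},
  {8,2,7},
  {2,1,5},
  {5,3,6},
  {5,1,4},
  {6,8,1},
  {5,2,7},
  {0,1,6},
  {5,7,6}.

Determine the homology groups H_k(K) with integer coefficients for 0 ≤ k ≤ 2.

K has 9 vertices, 27 edges, 18 triangles.
rank ∂_0 = 0, rank ∂_1 = 8 ⇒ b_0 = 9 − 0 − 8 = 1; all invariant factors of ∂_1 are 1 so no torsion. So H_0 ≅ Z.
rank ∂_1 = 8, rank ∂_2 = 17 ⇒ b_1 = 27 − 8 − 17 = 2; all invariant factors of ∂_2 are 1 so no torsion. So H_1 ≅ Z^2.
rank ∂_2 = 17, rank ∂_3 = 0 ⇒ b_2 = 18 − 17 − 0 = 1. So H_2 ≅ Z.

H_0 ≅ Z,  H_1 ≅ Z^2,  H_2 ≅ Z.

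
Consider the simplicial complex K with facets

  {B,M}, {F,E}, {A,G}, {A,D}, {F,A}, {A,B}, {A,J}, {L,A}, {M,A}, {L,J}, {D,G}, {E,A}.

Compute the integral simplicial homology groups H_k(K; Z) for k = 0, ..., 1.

H_0 ≅ Z,  H_1 ≅ Z^4.

Order the vertices as A < B < D < E < F < G < J < L < M. Listing each simplex with vertices in this order, K has dimension 1 with simplices:

  0-simplices (9): A, B, D, E, F, G, J, L, M
  1-simplices (12): AB, AD, AE, AF, AG, AJ, AL, AM, BM, DG, EF, JL

Hence C_0 ≅ Z^9, C_1 ≅ Z^12.

Boundary ∂_1: C_1 → C_0 sends each edge [p,q] (with p < q) to q − p.
As a 9×12 matrix over Z this has rank 8, with invariant factors (1,1,1,1,1,1,1,1).

Now H_k = ker ∂_k / im ∂_{k+1}, so:

  H_0: rank C_0 − rank ∂_1 = 9 − 8 = 1, and the invariant factors of ∂_1 are all 1, so H_0 ≅ Z.
  H_1: rank ker ∂_1 − rank ∂_2 = (12 − 8) − 0 = 4, and there is no ∂_2, so H_1 ≅ Z^4.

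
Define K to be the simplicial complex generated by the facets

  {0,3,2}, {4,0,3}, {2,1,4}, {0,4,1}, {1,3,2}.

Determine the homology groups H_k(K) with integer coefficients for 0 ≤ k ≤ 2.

H_0 = Z,  H_1 = Z,  H_2 = 0.

Order the vertices as 0 < 1 < 2 < 3 < 4. Listing each simplex with vertices in this order, K has dimension 2 with simplices:

  0-simplices (5): [0], [1], [2], [3], [4]
  1-simplices (10): [0,1], [0,2], [0,3], [0,4], [1,2], [1,3], [1,4], [2,3], [2,4], [3,4]
  2-simplices (5): [0,1,4], [0,2,3], [0,3,4], [1,2,3], [1,2,4]

so the chain groups are C_0 ≅ Z^5, C_1 ≅ Z^10, C_2 ≅ Z^5.

The boundary map ∂_1: C_1 → C_0 maps an edge to its endpoints' difference, ∂[p,q] = q − p. For instance
  ∂[0,4] = [4] − [0].
The 5×10 boundary matrix has rank 4 and Smith normal form diag(1,1,1,1).

Boundary ∂_2: C_2 → C_1 maps a triangle to the signed sum of its edges. For instance
  ∂[1,2,4] = [2,4] − [1,4] + [1,2],
  ∂[1,2,3] = [2,3] − [1,3] + [1,2].
This gives a 10×5 integer matrix of rank 5; reducing to Smith normal form yields diagonal entries (1,1,1,1,1).

Reading off H_k = ker ∂_k / im ∂_{k+1}:

  H_0: rank C_0 − rank ∂_1 = 5 − 4 = 1, and the invariant factors of ∂_1 are all 1, so H_0 ≅ Z.
  H_1: rank ker ∂_1 − rank ∂_2 = (10 − 4) − 5 = 1, and the invariant factors of ∂_2 are all 1, so H_1 ≅ Z.
  H_2: rank ker ∂_2 − rank ∂_3 = (5 − 5) − 0 = 0, and there is no ∂_3, so H_2 ≅ 0.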